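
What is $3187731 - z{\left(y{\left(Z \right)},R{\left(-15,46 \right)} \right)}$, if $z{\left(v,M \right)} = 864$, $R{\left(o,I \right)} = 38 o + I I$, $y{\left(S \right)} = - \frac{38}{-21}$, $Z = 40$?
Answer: $3186867$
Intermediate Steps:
$y{\left(S \right)} = \frac{38}{21}$ ($y{\left(S \right)} = \left(-38\right) \left(- \frac{1}{21}\right) = \frac{38}{21}$)
$R{\left(o,I \right)} = I^{2} + 38 o$ ($R{\left(o,I \right)} = 38 o + I^{2} = I^{2} + 38 o$)
$3187731 - z{\left(y{\left(Z \right)},R{\left(-15,46 \right)} \right)} = 3187731 - 864 = 3186867$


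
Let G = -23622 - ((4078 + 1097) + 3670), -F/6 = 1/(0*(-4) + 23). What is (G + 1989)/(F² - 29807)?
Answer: 16122862/15767867 ≈ 1.0225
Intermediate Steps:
F = -6/23 (F = -6/(0*(-4) + 23) = -6/(0 + 23) = -6/23 ≈ -0.26087)
G = -32467 (G = -23622 - (5175 + 3670) = -23622 - 1*8845 = -23622 - 8845 = -32467)
(G + 1989)/(F² - 29807) = (-32467 + 1989)/((-6/23)² - 29807) = -30478/(36/529 - 29807) = -30478/(-15767867/529) = -30478*(-529/15767867) = 16122862/15767867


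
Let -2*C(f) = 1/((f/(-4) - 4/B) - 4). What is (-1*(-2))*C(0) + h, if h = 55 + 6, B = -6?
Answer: 613/10 ≈ 61.300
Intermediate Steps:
C(f) = -1/(2*(-10/3 - f/4)) (C(f) = -1/(2*((f/(-4) - 4/(-6)) - 4)) = -1/(2*((f*(-¼) - 4*(-⅙)) - 4)) = -1/(2*((-f/4 + ⅔) - 4)) = -1/(2*((⅔ - f/4) - 4)) = -1/(2*(-10/3 - f/4)))
h = 61
(-1*(-2))*C(0) + h = (-1*(-2))*(6/(40 + 3*0)) + 61 = 2*(6/(40 + 0)) + 61 = 2*(6/40) + 61 = 2*(6*(1/40)) + 61 = 2*(3/20) + 61 = 3/10 + 61 = 613/10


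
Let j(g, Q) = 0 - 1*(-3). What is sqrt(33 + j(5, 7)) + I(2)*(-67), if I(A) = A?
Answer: -128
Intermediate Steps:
j(g, Q) = 3 (j(g, Q) = 0 + 3 = 3)
sqrt(33 + j(5, 7)) + I(2)*(-67) = sqrt(33 + 3) + 2*(-67) = sqrt(36) - 134 = 6 - 134 = -128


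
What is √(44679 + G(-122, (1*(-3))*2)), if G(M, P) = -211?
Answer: 2*√11117 ≈ 210.87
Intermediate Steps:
√(44679 + G(-122, (1*(-3))*2)) = √(44679 - 211) = √44468 = 2*√11117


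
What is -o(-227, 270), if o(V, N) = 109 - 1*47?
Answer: -62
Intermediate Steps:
o(V, N) = 62 (o(V, N) = 109 - 47 = 62)
-o(-227, 270) = -1*62 = -62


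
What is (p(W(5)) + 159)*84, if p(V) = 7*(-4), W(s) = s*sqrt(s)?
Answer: 11004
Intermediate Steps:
W(s) = s**(3/2)
p(V) = -28
(p(W(5)) + 159)*84 = (-28 + 159)*84 = 131*84 = 11004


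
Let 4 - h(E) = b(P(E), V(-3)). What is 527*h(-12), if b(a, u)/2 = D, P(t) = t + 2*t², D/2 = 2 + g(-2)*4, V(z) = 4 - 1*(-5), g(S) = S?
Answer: 14756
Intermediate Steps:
V(z) = 9 (V(z) = 4 + 5 = 9)
D = -12 (D = 2*(2 - 2*4) = 2*(2 - 8) = 2*(-6) = -12)
b(a, u) = -24 (b(a, u) = 2*(-12) = -24)
h(E) = 28 (h(E) = 4 - 1*(-24) = 4 + 24 = 28)
527*h(-12) = 527*28 = 14756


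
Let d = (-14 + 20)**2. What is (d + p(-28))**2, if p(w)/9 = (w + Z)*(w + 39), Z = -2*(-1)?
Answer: 6441444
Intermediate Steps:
Z = 2
d = 36 (d = 6**2 = 36)
p(w) = 9*(2 + w)*(39 + w) (p(w) = 9*((w + 2)*(w + 39)) = 9*((2 + w)*(39 + w)) = 9*(2 + w)*(39 + w))
(d + p(-28))**2 = (36 + (702 + 9*(-28)**2 + 369*(-28)))**2 = (36 + (702 + 9*784 - 10332))**2 = (36 + (702 + 7056 - 10332))**2 = (36 - 2574)**2 = (-2538)**2 = 6441444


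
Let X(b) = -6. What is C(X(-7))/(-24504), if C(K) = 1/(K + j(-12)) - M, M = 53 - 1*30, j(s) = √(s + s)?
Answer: 77/81680 + I*√6/735120 ≈ 0.0009427 + 3.3321e-6*I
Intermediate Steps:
j(s) = √2*√s (j(s) = √(2*s) = √2*√s)
M = 23 (M = 53 - 30 = 23)
C(K) = -23 + 1/(K + 2*I*√6) (C(K) = 1/(K + √2*√(-12)) - 1*23 = 1/(K + √2*(2*I*√3)) - 23 = 1/(K + 2*I*√6) - 23 = -23 + 1/(K + 2*I*√6))
C(X(-7))/(-24504) = ((1 - 23*(-6) - 46*I*√6)/(-6 + 2*I*√6))/(-24504) = ((1 + 138 - 46*I*√6)/(-6 + 2*I*√6))*(-1/24504) = ((139 - 46*I*√6)/(-6 + 2*I*√6))*(-1/24504) = -(139 - 46*I*√6)/(24504*(-6 + 2*I*√6))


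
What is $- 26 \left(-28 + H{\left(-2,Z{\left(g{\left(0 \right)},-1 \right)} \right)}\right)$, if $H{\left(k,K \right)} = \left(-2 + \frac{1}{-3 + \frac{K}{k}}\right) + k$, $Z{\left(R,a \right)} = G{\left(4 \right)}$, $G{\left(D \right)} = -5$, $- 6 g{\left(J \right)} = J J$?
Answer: $884$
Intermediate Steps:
$g{\left(J \right)} = - \frac{J^{2}}{6}$ ($g{\left(J \right)} = - \frac{J J}{6} = - \frac{J^{2}}{6}$)
$Z{\left(R,a \right)} = -5$
$H{\left(k,K \right)} = -2 + k + \frac{1}{-3 + \frac{K}{k}}$
$- 26 \left(-28 + H{\left(-2,Z{\left(g{\left(0 \right)},-1 \right)} \right)}\right) = - 26 \left(-28 + \frac{- 3 \left(-2\right)^{2} - -10 + 7 \left(-2\right) - -10}{-5 - -6}\right) = - 26 \left(-28 + \frac{\left(-3\right) 4 + 10 - 14 + 10}{-5 + 6}\right) = - 26 \left(-28 + \frac{-12 + 10 - 14 + 10}{1}\right) = - 26 \left(-28 + 1 \left(-6\right)\right) = - 26 \left(-28 - 6\right) = \left(-26\right) \left(-34\right) = 884$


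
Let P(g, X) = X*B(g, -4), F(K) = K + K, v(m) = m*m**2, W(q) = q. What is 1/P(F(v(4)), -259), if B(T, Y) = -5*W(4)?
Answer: 1/5180 ≈ 0.00019305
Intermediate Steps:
v(m) = m**3
F(K) = 2*K
B(T, Y) = -20 (B(T, Y) = -5*4 = -20)
P(g, X) = -20*X (P(g, X) = X*(-20) = -20*X)
1/P(F(v(4)), -259) = 1/(-20*(-259)) = 1/5180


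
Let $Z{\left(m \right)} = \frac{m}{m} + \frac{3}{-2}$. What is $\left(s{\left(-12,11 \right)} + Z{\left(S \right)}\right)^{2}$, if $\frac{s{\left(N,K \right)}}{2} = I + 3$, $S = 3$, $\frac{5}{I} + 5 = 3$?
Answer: $\frac{1}{4} \approx 0.25$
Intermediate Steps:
$I = - \frac{5}{2}$ ($I = \frac{5}{-5 + 3} = \frac{5}{-2} = 5 \left(- \frac{1}{2}\right) = - \frac{5}{2} \approx -2.5$)
$s{\left(N,K \right)} = 1$ ($s{\left(N,K \right)} = 2 \left(- \frac{5}{2} + 3\right) = 2 \cdot \frac{1}{2} = 1$)
$Z{\left(m \right)} = - \frac{1}{2}$ ($Z{\left(m \right)} = 1 + 3 \left(- \frac{1}{2}\right) = 1 - \frac{3}{2} = - \frac{1}{2}$)
$\left(s{\left(-12,11 \right)} + Z{\left(S \right)}\right)^{2} = \left(1 - \frac{1}{2}\right)^{2} = \left(\frac{1}{2}\right)^{2} = \frac{1}{4}$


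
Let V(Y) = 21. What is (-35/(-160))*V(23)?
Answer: 147/32 ≈ 4.5938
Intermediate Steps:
(-35/(-160))*V(23) = -35/(-160)*21 = -35*(-1/160)*21 = (7/32)*21 = 147/32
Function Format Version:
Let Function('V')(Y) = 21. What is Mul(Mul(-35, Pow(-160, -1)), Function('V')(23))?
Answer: Rational(147, 32) ≈ 4.5938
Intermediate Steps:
Mul(Mul(-35, Pow(-160, -1)), Function('V')(23)) = Mul(Mul(-35, Pow(-160, -1)), 21) = Mul(Mul(-35, Rational(-1, 160)), 21) = Mul(Rational(7, 32), 21) = Rational(147, 32)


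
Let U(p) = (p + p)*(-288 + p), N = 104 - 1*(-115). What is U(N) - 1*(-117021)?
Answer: 86799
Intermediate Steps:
N = 219 (N = 104 + 115 = 219)
U(p) = 2*p*(-288 + p) (U(p) = (2*p)*(-288 + p) = 2*p*(-288 + p))
U(N) - 1*(-117021) = 2*219*(-288 + 219) - 1*(-117021) = 2*219*(-69) + 117021 = -30222 + 117021 = 86799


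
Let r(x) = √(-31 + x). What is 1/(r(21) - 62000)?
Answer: -6200/384400001 - I*√10/3844000010 ≈ -1.6129e-5 - 8.2265e-10*I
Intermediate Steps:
1/(r(21) - 62000) = 1/(√(-31 + 21) - 62000) = 1/(√(-10) - 62000) = 1/(I*√10 - 62000) = 1/(-62000 + I*√10)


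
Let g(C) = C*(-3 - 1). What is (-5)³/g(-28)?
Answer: -125/112 ≈ -1.1161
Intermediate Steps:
g(C) = -4*C (g(C) = C*(-4) = -4*C)
(-5)³/g(-28) = (-5)³/((-4*(-28))) = -125/112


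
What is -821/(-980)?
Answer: 821/980 ≈ 0.83776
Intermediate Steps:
-821/(-980) = -821*(-1)/980 = -1*(-821/980) = 821/980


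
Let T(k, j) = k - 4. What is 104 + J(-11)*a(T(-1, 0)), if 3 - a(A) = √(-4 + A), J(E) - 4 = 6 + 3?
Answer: 143 - 39*I ≈ 143.0 - 39.0*I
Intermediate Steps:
J(E) = 13 (J(E) = 4 + (6 + 3) = 4 + 9 = 13)
T(k, j) = -4 + k
a(A) = 3 - √(-4 + A)
104 + J(-11)*a(T(-1, 0)) = 104 + 13*(3 - √(-4 + (-4 - 1))) = 104 + 13*(3 - √(-4 - 5)) = 104 + 13*(3 - √(-9)) = 104 + 13*(3 - 3*I) = 104 + (39 - 39*I) = 143 - 39*I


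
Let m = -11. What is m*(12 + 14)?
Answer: -286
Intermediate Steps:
m*(12 + 14) = -11*(12 + 14) = -11*26 = -286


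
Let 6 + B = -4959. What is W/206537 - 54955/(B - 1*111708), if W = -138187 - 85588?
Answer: -14758259740/24097291401 ≈ -0.61244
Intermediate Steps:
B = -4965 (B = -6 - 4959 = -4965)
W = -223775
W/206537 - 54955/(B - 1*111708) = -223775/206537 - 54955/(-4965 - 1*111708) = -223775*1/206537 - 54955/(-4965 - 111708) = -223775/206537 - 54955/(-116673) = -223775/206537 - 54955*(-1/116673) = -223775/206537 + 54955/116673 = -14758259740/24097291401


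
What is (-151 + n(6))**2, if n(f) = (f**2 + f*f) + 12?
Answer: 4489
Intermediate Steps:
n(f) = 12 + 2*f**2 (n(f) = (f**2 + f**2) + 12 = 2*f**2 + 12 = 12 + 2*f**2)
(-151 + n(6))**2 = (-151 + (12 + 2*6**2))**2 = (-151 + (12 + 2*36))**2 = (-151 + (12 + 72))**2 = (-151 + 84)**2 = (-67)**2 = 4489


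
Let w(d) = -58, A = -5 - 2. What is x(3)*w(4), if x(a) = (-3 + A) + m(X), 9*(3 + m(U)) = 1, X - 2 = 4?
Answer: 6728/9 ≈ 747.56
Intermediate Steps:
X = 6 (X = 2 + 4 = 6)
m(U) = -26/9 (m(U) = -3 + (⅑)*1 = -3 + ⅑ = -26/9)
A = -7
x(a) = -116/9 (x(a) = (-3 - 7) - 26/9 = -10 - 26/9 = -116/9)
x(3)*w(4) = -116/9*(-58) = 6728/9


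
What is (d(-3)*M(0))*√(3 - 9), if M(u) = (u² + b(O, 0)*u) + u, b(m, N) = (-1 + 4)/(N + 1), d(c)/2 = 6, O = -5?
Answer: 0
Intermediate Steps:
d(c) = 12 (d(c) = 2*6 = 12)
b(m, N) = 3/(1 + N)
M(u) = u² + 4*u (M(u) = (u² + (3/(1 + 0))*u) + u = (u² + (3/1)*u) + u = (u² + (3*1)*u) + u = (u² + 3*u) + u = u² + 4*u)
(d(-3)*M(0))*√(3 - 9) = (12*(0*(4 + 0)))*√(3 - 9) = (12*(0*4))*√(-6) = (12*0)*(I*√6) = 0*(I*√6) = 0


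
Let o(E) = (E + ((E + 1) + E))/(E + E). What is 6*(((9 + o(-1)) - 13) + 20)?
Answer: 102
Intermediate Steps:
o(E) = (1 + 3*E)/(2*E) (o(E) = (E + ((1 + E) + E))/((2*E)) = (E + (1 + 2*E))*(1/(2*E)) = (1 + 3*E)*(1/(2*E)) = (1 + 3*E)/(2*E))
6*(((9 + o(-1)) - 13) + 20) = 6*(((9 + (1/2)*(1 + 3*(-1))/(-1)) - 13) + 20) = 6*(((9 + (1/2)*(-1)*(1 - 3)) - 13) + 20) = 6*(((9 + (1/2)*(-1)*(-2)) - 13) + 20) = 6*(((9 + 1) - 13) + 20) = 6*((10 - 13) + 20) = 6*(-3 + 20) = 6*17 = 102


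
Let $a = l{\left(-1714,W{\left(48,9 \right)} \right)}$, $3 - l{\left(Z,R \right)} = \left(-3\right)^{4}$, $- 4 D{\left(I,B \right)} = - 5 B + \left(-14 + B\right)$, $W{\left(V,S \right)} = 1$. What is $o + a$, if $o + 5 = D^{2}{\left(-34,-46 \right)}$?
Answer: $\frac{6893}{4} \approx 1723.3$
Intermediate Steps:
$D{\left(I,B \right)} = \frac{7}{2} + B$ ($D{\left(I,B \right)} = - \frac{- 5 B + \left(-14 + B\right)}{4} = - \frac{-14 - 4 B}{4} = \frac{7}{2} + B$)
$o = \frac{7205}{4}$ ($o = -5 + \left(\frac{7}{2} - 46\right)^{2} = -5 + \left(- \frac{85}{2}\right)^{2} = -5 + \frac{7225}{4} = \frac{7205}{4} \approx 1801.3$)
$l{\left(Z,R \right)} = -78$ ($l{\left(Z,R \right)} = 3 - \left(-3\right)^{4} = 3 - 81 = -78$)
$a = -78$
$o + a = \frac{7205}{4} - 78 = \frac{6893}{4}$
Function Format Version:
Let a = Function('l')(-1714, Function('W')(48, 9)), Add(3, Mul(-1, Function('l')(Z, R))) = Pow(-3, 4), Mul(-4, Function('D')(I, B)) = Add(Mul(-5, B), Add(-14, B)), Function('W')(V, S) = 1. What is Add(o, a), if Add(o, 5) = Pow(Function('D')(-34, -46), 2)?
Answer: Rational(6893, 4) ≈ 1723.3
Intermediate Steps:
Function('D')(I, B) = Add(Rational(7, 2), B) (Function('D')(I, B) = Mul(Rational(-1, 4), Add(Mul(-5, B), Add(-14, B))) = Mul(Rational(-1, 4), Add(-14, Mul(-4, B))) = Add(Rational(7, 2), B))
o = Rational(7205, 4) (o = Add(-5, Pow(Add(Rational(7, 2), -46), 2)) = Add(-5, Pow(Rational(-85, 2), 2)) = Add(-5, Rational(7225, 4)) = Rational(7205, 4) ≈ 1801.3)
Function('l')(Z, R) = -78 (Function('l')(Z, R) = Add(3, Mul(-1, Pow(-3, 4))) = Add(3, Mul(-1, 81)) = Add(3, -81) = -78)
a = -78
Add(o, a) = Add(Rational(7205, 4), -78) = Rational(6893, 4)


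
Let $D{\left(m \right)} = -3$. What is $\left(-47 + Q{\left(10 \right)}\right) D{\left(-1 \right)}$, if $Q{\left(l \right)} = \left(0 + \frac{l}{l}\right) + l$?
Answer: $108$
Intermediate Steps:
$Q{\left(l \right)} = 1 + l$ ($Q{\left(l \right)} = \left(0 + 1\right) + l = 1 + l$)
$\left(-47 + Q{\left(10 \right)}\right) D{\left(-1 \right)} = \left(-47 + \left(1 + 10\right)\right) \left(-3\right) = \left(-47 + 11\right) \left(-3\right) = \left(-36\right) \left(-3\right) = 108$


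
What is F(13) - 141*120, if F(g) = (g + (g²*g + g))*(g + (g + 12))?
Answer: 67554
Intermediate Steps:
F(g) = (12 + 2*g)*(g³ + 2*g) (F(g) = (g + (g³ + g))*(g + (12 + g)) = (g + (g + g³))*(12 + 2*g) = (g³ + 2*g)*(12 + 2*g) = (12 + 2*g)*(g³ + 2*g))
F(13) - 141*120 = 2*13*(12 + 13³ + 2*13 + 6*13²) - 141*120 = 2*13*(12 + 2197 + 26 + 6*169) - 16920 = 2*13*(12 + 2197 + 26 + 1014) - 16920 = 2*13*3249 - 16920 = 84474 - 16920 = 67554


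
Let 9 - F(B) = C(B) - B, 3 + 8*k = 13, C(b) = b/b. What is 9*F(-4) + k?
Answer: 149/4 ≈ 37.250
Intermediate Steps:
C(b) = 1
k = 5/4 (k = -3/8 + (1/8)*13 = -3/8 + 13/8 = 5/4 ≈ 1.2500)
F(B) = 8 + B (F(B) = 9 - (1 - B) = 9 + (-1 + B) = 8 + B)
9*F(-4) + k = 9*(8 - 4) + 5/4 = 9*4 + 5/4 = 36 + 5/4 = 149/4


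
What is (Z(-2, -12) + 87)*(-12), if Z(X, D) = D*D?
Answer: -2772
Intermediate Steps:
Z(X, D) = D²
(Z(-2, -12) + 87)*(-12) = ((-12)² + 87)*(-12) = (144 + 87)*(-12) = 231*(-12) = -2772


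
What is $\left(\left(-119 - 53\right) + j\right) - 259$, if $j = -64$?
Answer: $-495$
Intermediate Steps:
$\left(\left(-119 - 53\right) + j\right) - 259 = \left(\left(-119 - 53\right) - 64\right) - 259 = \left(-172 - 64\right) - 259 = -236 - 259 = -495$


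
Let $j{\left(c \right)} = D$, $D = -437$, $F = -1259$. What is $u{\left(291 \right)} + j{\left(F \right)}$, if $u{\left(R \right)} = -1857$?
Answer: $-2294$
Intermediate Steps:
$j{\left(c \right)} = -437$
$u{\left(291 \right)} + j{\left(F \right)} = -1857 - 437 = -2294$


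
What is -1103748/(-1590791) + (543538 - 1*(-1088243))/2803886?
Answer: 5690606093499/4460396613826 ≈ 1.2758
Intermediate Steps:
-1103748/(-1590791) + (543538 - 1*(-1088243))/2803886 = -1103748*(-1/1590791) + (543538 + 1088243)*(1/2803886) = 1103748/1590791 + 1631781*(1/2803886) = 1103748/1590791 + 1631781/2803886 = 5690606093499/4460396613826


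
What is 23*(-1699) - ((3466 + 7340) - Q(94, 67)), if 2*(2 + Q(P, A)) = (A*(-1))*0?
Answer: -49885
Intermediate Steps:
Q(P, A) = -2 (Q(P, A) = -2 + ((A*(-1))*0)/2 = -2 + (-A*0)/2 = -2 + (1/2)*0 = -2 + 0 = -2)
23*(-1699) - ((3466 + 7340) - Q(94, 67)) = 23*(-1699) - ((3466 + 7340) - 1*(-2)) = -39077 - (10806 + 2) = -39077 - 1*10808 = -39077 - 10808 = -49885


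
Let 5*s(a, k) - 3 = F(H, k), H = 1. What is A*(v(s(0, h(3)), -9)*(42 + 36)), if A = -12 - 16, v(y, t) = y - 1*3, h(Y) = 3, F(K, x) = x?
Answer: 19656/5 ≈ 3931.2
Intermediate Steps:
s(a, k) = ⅗ + k/5
v(y, t) = -3 + y (v(y, t) = y - 3 = -3 + y)
A = -28
A*(v(s(0, h(3)), -9)*(42 + 36)) = -28*(-3 + (⅗ + (⅕)*3))*(42 + 36) = -28*(-3 + (⅗ + ⅗))*78 = -28*(-3 + 6/5)*78 = -(-252)*78/5 = -28*(-702/5) = 19656/5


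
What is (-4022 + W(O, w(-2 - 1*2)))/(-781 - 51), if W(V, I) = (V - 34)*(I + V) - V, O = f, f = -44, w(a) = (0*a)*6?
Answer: 21/32 ≈ 0.65625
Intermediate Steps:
w(a) = 0 (w(a) = 0*6 = 0)
O = -44
W(V, I) = -V + (-34 + V)*(I + V) (W(V, I) = (-34 + V)*(I + V) - V = -V + (-34 + V)*(I + V))
(-4022 + W(O, w(-2 - 1*2)))/(-781 - 51) = (-4022 + ((-44)² - 35*(-44) - 34*0 + 0*(-44)))/(-781 - 51) = (-4022 + (1936 + 1540 + 0 + 0))/(-832) = (-4022 + 3476)*(-1/832) = -546*(-1/832) = 21/32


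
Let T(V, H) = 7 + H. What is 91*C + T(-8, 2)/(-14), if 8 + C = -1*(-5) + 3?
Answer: -9/14 ≈ -0.64286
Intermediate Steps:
C = 0 (C = -8 + (-1*(-5) + 3) = -8 + (5 + 3) = -8 + 8 = 0)
91*C + T(-8, 2)/(-14) = 91*0 + (7 + 2)/(-14) = 0 + 9*(-1/14) = 0 - 9/14 = -9/14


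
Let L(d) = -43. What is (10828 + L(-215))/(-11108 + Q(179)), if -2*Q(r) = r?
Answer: -1438/1493 ≈ -0.96316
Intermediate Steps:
Q(r) = -r/2
(10828 + L(-215))/(-11108 + Q(179)) = (10828 - 43)/(-11108 - ½*179) = 10785/(-11108 - 179/2) = 10785/(-22395/2) = 10785*(-2/22395) = -1438/1493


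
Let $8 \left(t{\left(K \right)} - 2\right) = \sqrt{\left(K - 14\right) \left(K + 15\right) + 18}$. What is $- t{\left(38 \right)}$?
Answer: $-2 - \frac{\sqrt{1290}}{8} \approx -6.4896$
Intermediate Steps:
$t{\left(K \right)} = 2 + \frac{\sqrt{18 + \left(-14 + K\right) \left(15 + K\right)}}{8}$ ($t{\left(K \right)} = 2 + \frac{\sqrt{\left(K - 14\right) \left(K + 15\right) + 18}}{8} = 2 + \frac{\sqrt{\left(-14 + K\right) \left(15 + K\right) + 18}}{8} = 2 + \frac{\sqrt{18 + \left(-14 + K\right) \left(15 + K\right)}}{8}$)
$- t{\left(38 \right)} = - (2 + \frac{\sqrt{-192 + 38 + 38^{2}}}{8}) = - (2 + \frac{\sqrt{-192 + 38 + 1444}}{8}) = - (2 + \frac{\sqrt{1290}}{8}) = -2 - \frac{\sqrt{1290}}{8}$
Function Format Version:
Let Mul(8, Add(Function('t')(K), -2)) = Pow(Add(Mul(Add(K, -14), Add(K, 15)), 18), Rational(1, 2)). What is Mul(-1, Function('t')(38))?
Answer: Add(-2, Mul(Rational(-1, 8), Pow(1290, Rational(1, 2)))) ≈ -6.4896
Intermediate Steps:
Function('t')(K) = Add(2, Mul(Rational(1, 8), Pow(Add(18, Mul(Add(-14, K), Add(15, K))), Rational(1, 2)))) (Function('t')(K) = Add(2, Mul(Rational(1, 8), Pow(Add(Mul(Add(K, -14), Add(K, 15)), 18), Rational(1, 2)))) = Add(2, Mul(Rational(1, 8), Pow(Add(Mul(Add(-14, K), Add(15, K)), 18), Rational(1, 2)))) = Add(2, Mul(Rational(1, 8), Pow(Add(18, Mul(Add(-14, K), Add(15, K))), Rational(1, 2)))))
Mul(-1, Function('t')(38)) = Mul(-1, Add(2, Mul(Rational(1, 8), Pow(Add(-192, 38, Pow(38, 2)), Rational(1, 2))))) = Mul(-1, Add(2, Mul(Rational(1, 8), Pow(Add(-192, 38, 1444), Rational(1, 2))))) = Mul(-1, Add(2, Mul(Rational(1, 8), Pow(1290, Rational(1, 2))))) = Add(-2, Mul(Rational(-1, 8), Pow(1290, Rational(1, 2))))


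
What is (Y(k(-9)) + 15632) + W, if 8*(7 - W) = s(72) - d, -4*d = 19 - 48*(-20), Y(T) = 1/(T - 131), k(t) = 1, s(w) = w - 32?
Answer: 32455069/2080 ≈ 15603.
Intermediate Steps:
s(w) = -32 + w
Y(T) = 1/(-131 + T)
d = -979/4 (d = -(19 - 48*(-20))/4 = -(19 + 960)/4 = -¼*979 = -979/4 ≈ -244.75)
W = -915/32 (W = 7 - ((-32 + 72) - 1*(-979/4))/8 = 7 - (40 + 979/4)/8 = 7 - ⅛*1139/4 = 7 - 1139/32 = -915/32 ≈ -28.594)
(Y(k(-9)) + 15632) + W = (1/(-131 + 1) + 15632) - 915/32 = (1/(-130) + 15632) - 915/32 = (-1/130 + 15632) - 915/32 = 2032159/130 - 915/32 = 32455069/2080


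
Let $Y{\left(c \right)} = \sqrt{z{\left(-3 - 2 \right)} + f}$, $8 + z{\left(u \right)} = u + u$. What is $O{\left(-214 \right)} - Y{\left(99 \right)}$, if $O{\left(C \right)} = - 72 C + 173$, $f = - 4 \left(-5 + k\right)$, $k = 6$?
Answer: $15581 - i \sqrt{22} \approx 15581.0 - 4.6904 i$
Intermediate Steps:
$z{\left(u \right)} = -8 + 2 u$ ($z{\left(u \right)} = -8 + \left(u + u\right) = -8 + 2 u$)
$f = -4$ ($f = - 4 \left(-5 + 6\right) = \left(-4\right) 1 = -4$)
$Y{\left(c \right)} = i \sqrt{22}$ ($Y{\left(c \right)} = \sqrt{\left(-8 + 2 \left(-3 - 2\right)\right) - 4} = \sqrt{\left(-8 + 2 \left(-5\right)\right) - 4} = \sqrt{\left(-8 - 10\right) - 4} = \sqrt{-18 - 4} = \sqrt{-22} = i \sqrt{22}$)
$O{\left(C \right)} = 173 - 72 C$
$O{\left(-214 \right)} - Y{\left(99 \right)} = \left(173 - -15408\right) - i \sqrt{22} = \left(173 + 15408\right) - i \sqrt{22} = 15581 - i \sqrt{22}$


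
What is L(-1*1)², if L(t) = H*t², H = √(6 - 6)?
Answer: 0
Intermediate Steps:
H = 0 (H = √0 = 0)
L(t) = 0 (L(t) = 0*t² = 0)
L(-1*1)² = 0² = 0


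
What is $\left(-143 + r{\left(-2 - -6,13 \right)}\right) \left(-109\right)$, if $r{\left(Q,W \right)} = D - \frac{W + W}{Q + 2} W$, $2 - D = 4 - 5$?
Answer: $\frac{64201}{3} \approx 21400.0$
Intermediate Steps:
$D = 3$ ($D = 2 - \left(4 - 5\right) = 2 - -1 = 2 + 1 = 3$)
$r{\left(Q,W \right)} = 3 - \frac{2 W^{2}}{2 + Q}$ ($r{\left(Q,W \right)} = 3 - \frac{W + W}{Q + 2} W = 3 - \frac{2 W}{2 + Q} W = 3 - \frac{2 W^{2}}{2 + Q}$)
$\left(-143 + r{\left(-2 - -6,13 \right)}\right) \left(-109\right) = \left(-143 + \frac{6 - 2 \cdot 13^{2} + 3 \left(-2 - -6\right)}{2 - -4}\right) \left(-109\right) = \left(-143 + \frac{6 - 338 + 3 \left(-2 + 6\right)}{2 + \left(-2 + 6\right)}\right) \left(-109\right) = \left(-143 + \frac{6 - 338 + 3 \cdot 4}{2 + 4}\right) \left(-109\right) = \left(-143 + \frac{6 - 338 + 12}{6}\right) \left(-109\right) = \left(-143 + \frac{1}{6} \left(-320\right)\right) \left(-109\right) = \left(-143 - \frac{160}{3}\right) \left(-109\right) = \left(- \frac{589}{3}\right) \left(-109\right) = \frac{64201}{3}$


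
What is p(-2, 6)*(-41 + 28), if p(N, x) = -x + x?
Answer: 0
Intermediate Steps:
p(N, x) = 0
p(-2, 6)*(-41 + 28) = 0*(-41 + 28) = 0*(-13) = 0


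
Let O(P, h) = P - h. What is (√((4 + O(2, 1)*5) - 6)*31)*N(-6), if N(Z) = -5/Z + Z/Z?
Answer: 341*√3/6 ≈ 98.438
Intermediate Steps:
N(Z) = 1 - 5/Z (N(Z) = -5/Z + 1 = 1 - 5/Z)
(√((4 + O(2, 1)*5) - 6)*31)*N(-6) = (√((4 + (2 - 1*1)*5) - 6)*31)*((-5 - 6)/(-6)) = (√((4 + (2 - 1)*5) - 6)*31)*(-⅙*(-11)) = (√((4 + 1*5) - 6)*31)*(11/6) = (√((4 + 5) - 6)*31)*(11/6) = (√(9 - 6)*31)*(11/6) = (√3*31)*(11/6) = (31*√3)*(11/6) = 341*√3/6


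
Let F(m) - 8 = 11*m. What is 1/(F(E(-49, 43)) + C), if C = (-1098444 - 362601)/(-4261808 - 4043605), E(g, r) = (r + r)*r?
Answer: 2768471/112638498121 ≈ 2.4578e-5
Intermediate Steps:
E(g, r) = 2*r² (E(g, r) = (2*r)*r = 2*r²)
C = 487015/2768471 (C = -1461045/(-8305413) = -1461045*(-1/8305413) = 487015/2768471 ≈ 0.17591)
F(m) = 8 + 11*m
1/(F(E(-49, 43)) + C) = 1/((8 + 11*(2*43²)) + 487015/2768471) = 1/((8 + 11*(2*1849)) + 487015/2768471) = 1/((8 + 11*3698) + 487015/2768471) = 1/((8 + 40678) + 487015/2768471) = 1/(40686 + 487015/2768471) = 1/(112638498121/2768471) = 2768471/112638498121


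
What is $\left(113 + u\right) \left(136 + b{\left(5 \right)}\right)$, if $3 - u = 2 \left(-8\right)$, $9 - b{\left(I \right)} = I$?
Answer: $18480$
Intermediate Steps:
$b{\left(I \right)} = 9 - I$
$u = 19$ ($u = 3 - 2 \left(-8\right) = 3 - -16 = 3 + 16 = 19$)
$\left(113 + u\right) \left(136 + b{\left(5 \right)}\right) = \left(113 + 19\right) \left(136 + \left(9 - 5\right)\right) = 132 \left(136 + \left(9 - 5\right)\right) = 132 \left(136 + 4\right) = 132 \cdot 140 = 18480$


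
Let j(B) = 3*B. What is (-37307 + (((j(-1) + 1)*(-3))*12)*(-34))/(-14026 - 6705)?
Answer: 39755/20731 ≈ 1.9177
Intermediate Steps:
(-37307 + (((j(-1) + 1)*(-3))*12)*(-34))/(-14026 - 6705) = (-37307 + (((3*(-1) + 1)*(-3))*12)*(-34))/(-14026 - 6705) = (-37307 + (((-3 + 1)*(-3))*12)*(-34))/(-20731) = (-37307 + (-2*(-3)*12)*(-34))*(-1/20731) = (-37307 + (6*12)*(-34))*(-1/20731) = (-37307 + 72*(-34))*(-1/20731) = (-37307 - 2448)*(-1/20731) = -39755*(-1/20731) = 39755/20731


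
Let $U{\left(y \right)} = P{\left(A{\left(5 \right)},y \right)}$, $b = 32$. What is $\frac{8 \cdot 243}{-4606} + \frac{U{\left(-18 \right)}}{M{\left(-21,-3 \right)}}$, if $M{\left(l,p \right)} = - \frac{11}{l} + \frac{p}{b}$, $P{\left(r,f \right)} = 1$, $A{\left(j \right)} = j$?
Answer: $\frac{1266708}{665567} \approx 1.9032$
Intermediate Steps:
$U{\left(y \right)} = 1$
$M{\left(l,p \right)} = - \frac{11}{l} + \frac{p}{32}$
$\frac{8 \cdot 243}{-4606} + \frac{U{\left(-18 \right)}}{M{\left(-21,-3 \right)}} = \frac{8 \cdot 243}{-4606} + 1 \frac{1}{- \frac{11}{-21} + \frac{1}{32} \left(-3\right)} = 1944 \left(- \frac{1}{4606}\right) + 1 \frac{1}{\left(-11\right) \left(- \frac{1}{21}\right) - \frac{3}{32}} = - \frac{972}{2303} + 1 \frac{1}{\frac{11}{21} - \frac{3}{32}} = - \frac{972}{2303} + 1 \frac{1}{\frac{289}{672}} = - \frac{972}{2303} + 1 \cdot \frac{672}{289} = - \frac{972}{2303} + \frac{672}{289} = \frac{1266708}{665567}$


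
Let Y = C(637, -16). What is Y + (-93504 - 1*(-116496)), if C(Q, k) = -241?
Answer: 22751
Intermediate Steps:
Y = -241
Y + (-93504 - 1*(-116496)) = -241 + (-93504 - 1*(-116496)) = -241 + (-93504 + 116496) = -241 + 22992 = 22751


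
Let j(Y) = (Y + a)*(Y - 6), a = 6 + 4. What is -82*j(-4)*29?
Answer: 142680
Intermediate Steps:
a = 10
j(Y) = (-6 + Y)*(10 + Y) (j(Y) = (Y + 10)*(Y - 6) = (10 + Y)*(-6 + Y) = (-6 + Y)*(10 + Y))
-82*j(-4)*29 = -82*(-60 + (-4)**2 + 4*(-4))*29 = -82*(-60 + 16 - 16)*29 = -82*(-60)*29 = 4920*29 = 142680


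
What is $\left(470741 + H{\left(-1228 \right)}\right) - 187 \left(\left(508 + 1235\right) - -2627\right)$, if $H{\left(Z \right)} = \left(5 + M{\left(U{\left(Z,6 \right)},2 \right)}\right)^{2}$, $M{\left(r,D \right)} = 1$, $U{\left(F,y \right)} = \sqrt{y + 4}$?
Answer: $-346413$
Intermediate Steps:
$U{\left(F,y \right)} = \sqrt{4 + y}$
$H{\left(Z \right)} = 36$ ($H{\left(Z \right)} = \left(5 + 1\right)^{2} = 6^{2} = 36$)
$\left(470741 + H{\left(-1228 \right)}\right) - 187 \left(\left(508 + 1235\right) - -2627\right) = \left(470741 + 36\right) - 187 \left(\left(508 + 1235\right) - -2627\right) = 470777 - 187 \left(1743 + 2627\right) = 470777 - 817190 = -346413$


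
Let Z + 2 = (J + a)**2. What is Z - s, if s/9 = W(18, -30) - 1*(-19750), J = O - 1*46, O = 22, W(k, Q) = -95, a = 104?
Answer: -170497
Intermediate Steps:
J = -24 (J = 22 - 1*46 = 22 - 46 = -24)
Z = 6398 (Z = -2 + (-24 + 104)**2 = -2 + 80**2 = -2 + 6400 = 6398)
s = 176895 (s = 9*(-95 - 1*(-19750)) = 9*(-95 + 19750) = 9*19655 = 176895)
Z - s = 6398 - 1*176895 = 6398 - 176895 = -170497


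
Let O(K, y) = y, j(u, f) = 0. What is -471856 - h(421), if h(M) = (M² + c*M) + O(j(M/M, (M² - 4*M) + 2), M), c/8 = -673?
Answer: 1617146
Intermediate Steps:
c = -5384 (c = 8*(-673) = -5384)
h(M) = M² - 5383*M (h(M) = (M² - 5384*M) + M = M² - 5383*M)
-471856 - h(421) = -471856 - 421*(-5383 + 421) = -471856 - 421*(-4962) = -471856 - 1*(-2089002) = -471856 + 2089002 = 1617146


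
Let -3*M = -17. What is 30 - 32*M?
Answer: -454/3 ≈ -151.33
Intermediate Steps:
M = 17/3 (M = -⅓*(-17) = 17/3 ≈ 5.6667)
30 - 32*M = 30 - 32*17/3 = 30 - 544/3 = -454/3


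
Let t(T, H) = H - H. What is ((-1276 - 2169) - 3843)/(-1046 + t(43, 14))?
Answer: 3644/523 ≈ 6.9675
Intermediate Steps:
t(T, H) = 0
((-1276 - 2169) - 3843)/(-1046 + t(43, 14)) = ((-1276 - 2169) - 3843)/(-1046 + 0) = (-3445 - 3843)/(-1046) = -7288*(-1/1046) = 3644/523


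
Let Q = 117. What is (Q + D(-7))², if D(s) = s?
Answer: 12100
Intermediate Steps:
(Q + D(-7))² = (117 - 7)² = 110² = 12100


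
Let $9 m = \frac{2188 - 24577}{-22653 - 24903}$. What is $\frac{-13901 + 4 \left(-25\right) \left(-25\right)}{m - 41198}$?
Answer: $\frac{1626557868}{5877628801} \approx 0.27674$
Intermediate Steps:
$m = \frac{7463}{142668}$ ($m = \frac{\left(2188 - 24577\right) \frac{1}{-22653 - 24903}}{9} = \frac{\left(-22389\right) \frac{1}{-47556}}{9} = \frac{\left(-22389\right) \left(- \frac{1}{47556}\right)}{9} = \frac{1}{9} \cdot \frac{7463}{15852} = \frac{7463}{142668} \approx 0.05231$)
$\frac{-13901 + 4 \left(-25\right) \left(-25\right)}{m - 41198} = \frac{-13901 + 4 \left(-25\right) \left(-25\right)}{\frac{7463}{142668} - 41198} = \frac{-13901 - -2500}{- \frac{5877628801}{142668}} = \left(-13901 + 2500\right) \left(- \frac{142668}{5877628801}\right) = \left(-11401\right) \left(- \frac{142668}{5877628801}\right) = \frac{1626557868}{5877628801}$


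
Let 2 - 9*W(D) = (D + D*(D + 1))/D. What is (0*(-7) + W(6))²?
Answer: 4/9 ≈ 0.44444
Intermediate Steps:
W(D) = 2/9 - (D + D*(1 + D))/(9*D) (W(D) = 2/9 - (D + D*(D + 1))/(9*D) = 2/9 - (D + D*(1 + D))/(9*D))
(0*(-7) + W(6))² = (0*(-7) - ⅑*6)² = (0 - ⅔)² = (-⅔)² = 4/9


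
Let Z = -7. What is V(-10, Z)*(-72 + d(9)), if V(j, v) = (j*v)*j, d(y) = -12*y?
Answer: 126000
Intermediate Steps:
V(j, v) = v*j²
V(-10, Z)*(-72 + d(9)) = (-7*(-10)²)*(-72 - 12*9) = (-7*100)*(-72 - 108) = -700*(-180) = 126000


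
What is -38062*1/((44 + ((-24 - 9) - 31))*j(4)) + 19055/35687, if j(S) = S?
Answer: 679921497/1427480 ≈ 476.31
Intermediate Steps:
-38062*1/((44 + ((-24 - 9) - 31))*j(4)) + 19055/35687 = -38062*1/(4*(44 + ((-24 - 9) - 31))) + 19055/35687 = -38062*1/(4*(44 + (-33 - 31))) + 19055*(1/35687) = -38062*1/(4*(44 - 64)) + 19055/35687 = -38062/((-20*4)) + 19055/35687 = -38062/(-80) + 19055/35687 = -38062*(-1/80) + 19055/35687 = 19031/40 + 19055/35687 = 679921497/1427480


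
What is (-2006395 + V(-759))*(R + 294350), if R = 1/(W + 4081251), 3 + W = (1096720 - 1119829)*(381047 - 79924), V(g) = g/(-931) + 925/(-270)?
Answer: -206487979955072012823306871/349634060173566 ≈ -5.9058e+11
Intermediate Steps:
V(g) = -185/54 - g/931 (V(g) = g*(-1/931) + 925*(-1/270) = -g/931 - 185/54 = -185/54 - g/931)
W = -6958651410 (W = -3 + (1096720 - 1119829)*(381047 - 79924) = -3 - 23109*301123 = -3 - 6958651407 = -6958651410)
R = -1/6954570159 (R = 1/(-6958651410 + 4081251) = 1/(-6954570159) = -1/6954570159 ≈ -1.4379e-10)
(-2006395 + V(-759))*(R + 294350) = (-2006395 + (-185/54 - 1/931*(-759)))*(-1/6954570159 + 294350) = (-2006395 + (-185/54 + 759/931))*(2047077726301649/6954570159) = (-2006395 - 131249/50274)*(2047077726301649/6954570159) = -100869633479/50274*2047077726301649/6954570159 = -206487979955072012823306871/349634060173566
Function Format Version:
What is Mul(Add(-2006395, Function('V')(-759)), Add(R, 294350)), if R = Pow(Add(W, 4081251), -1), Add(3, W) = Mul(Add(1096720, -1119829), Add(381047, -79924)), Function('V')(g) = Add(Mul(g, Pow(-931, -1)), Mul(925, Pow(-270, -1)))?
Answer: Rational(-206487979955072012823306871, 349634060173566) ≈ -5.9058e+11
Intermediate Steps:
Function('V')(g) = Add(Rational(-185, 54), Mul(Rational(-1, 931), g)) (Function('V')(g) = Add(Mul(g, Rational(-1, 931)), Mul(925, Rational(-1, 270))) = Add(Mul(Rational(-1, 931), g), Rational(-185, 54)) = Add(Rational(-185, 54), Mul(Rational(-1, 931), g)))
W = -6958651410 (W = Add(-3, Mul(Add(1096720, -1119829), Add(381047, -79924))) = Add(-3, Mul(-23109, 301123)) = Add(-3, -6958651407) = -6958651410)
R = Rational(-1, 6954570159) (R = Pow(Add(-6958651410, 4081251), -1) = Pow(-6954570159, -1) = Rational(-1, 6954570159) ≈ -1.4379e-10)
Mul(Add(-2006395, Function('V')(-759)), Add(R, 294350)) = Mul(Add(-2006395, Add(Rational(-185, 54), Mul(Rational(-1, 931), -759))), Add(Rational(-1, 6954570159), 294350)) = Mul(Add(-2006395, Add(Rational(-185, 54), Rational(759, 931))), Rational(2047077726301649, 6954570159)) = Mul(Add(-2006395, Rational(-131249, 50274)), Rational(2047077726301649, 6954570159)) = Mul(Rational(-100869633479, 50274), Rational(2047077726301649, 6954570159)) = Rational(-206487979955072012823306871, 349634060173566)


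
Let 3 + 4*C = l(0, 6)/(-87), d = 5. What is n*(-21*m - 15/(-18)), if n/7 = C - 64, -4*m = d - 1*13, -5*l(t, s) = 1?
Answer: 24349507/1305 ≈ 18659.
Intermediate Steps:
l(t, s) = -1/5 (l(t, s) = -1/5*1 = -1/5)
C = -326/435 (C = -3/4 + (-1/5/(-87))/4 = -3/4 + (-1/5*(-1/87))/4 = -3/4 + (1/4)*(1/435) = -3/4 + 1/1740 = -326/435 ≈ -0.74942)
m = 2 (m = -(5 - 1*13)/4 = -(5 - 13)/4 = -1/4*(-8) = 2)
n = -197162/435 (n = 7*(-326/435 - 64) = 7*(-28166/435) = -197162/435 ≈ -453.25)
n*(-21*m - 15/(-18)) = -197162*(-21*2 - 15/(-18))/435 = -197162*(-42 - 15*(-1/18))/435 = -197162*(-42 + 5/6)/435 = -197162/435*(-247/6) = 24349507/1305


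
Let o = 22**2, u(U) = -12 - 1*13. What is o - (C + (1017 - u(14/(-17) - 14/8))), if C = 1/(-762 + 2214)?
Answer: -810217/1452 ≈ -558.00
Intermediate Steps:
u(U) = -25 (u(U) = -12 - 13 = -25)
o = 484
C = 1/1452 ≈ 0.00068871
o - (C + (1017 - u(14/(-17) - 14/8))) = 484 - (1/1452 + (1017 - 1*(-25))) = 484 - (1/1452 + (1017 + 25)) = 484 - (1/1452 + 1042) = 484 - 1*1512985/1452 = 484 - 1512985/1452 = -810217/1452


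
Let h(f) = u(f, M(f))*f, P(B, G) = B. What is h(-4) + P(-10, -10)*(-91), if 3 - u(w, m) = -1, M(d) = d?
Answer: 894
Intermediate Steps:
u(w, m) = 4 (u(w, m) = 3 - 1*(-1) = 3 + 1 = 4)
h(f) = 4*f
h(-4) + P(-10, -10)*(-91) = 4*(-4) - 10*(-91) = -16 + 910 = 894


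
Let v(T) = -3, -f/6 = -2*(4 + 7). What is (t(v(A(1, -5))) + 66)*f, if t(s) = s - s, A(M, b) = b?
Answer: 8712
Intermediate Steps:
f = 132 (f = -(-12)*(4 + 7) = -(-12)*11 = -6*(-22) = 132)
t(s) = 0
(t(v(A(1, -5))) + 66)*f = (0 + 66)*132 = 66*132 = 8712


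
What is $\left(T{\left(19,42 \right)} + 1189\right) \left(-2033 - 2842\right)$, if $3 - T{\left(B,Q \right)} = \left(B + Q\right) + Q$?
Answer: $-5308875$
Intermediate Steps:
$T{\left(B,Q \right)} = 3 - B - 2 Q$ ($T{\left(B,Q \right)} = 3 - \left(\left(B + Q\right) + Q\right) = 3 - \left(B + 2 Q\right) = 3 - B - 2 Q$)
$\left(T{\left(19,42 \right)} + 1189\right) \left(-2033 - 2842\right) = \left(\left(3 - 19 - 84\right) + 1189\right) \left(-2033 - 2842\right) = \left(\left(3 - 19 - 84\right) + 1189\right) \left(-4875\right) = \left(-100 + 1189\right) \left(-4875\right) = 1089 \left(-4875\right) = -5308875$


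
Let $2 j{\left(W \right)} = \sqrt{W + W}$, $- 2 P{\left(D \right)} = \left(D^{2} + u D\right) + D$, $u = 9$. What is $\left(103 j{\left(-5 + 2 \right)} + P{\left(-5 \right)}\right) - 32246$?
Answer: $- \frac{64467}{2} + \frac{103 i \sqrt{6}}{2} \approx -32234.0 + 126.15 i$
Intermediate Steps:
$P{\left(D \right)} = - 5 D - \frac{D^{2}}{2}$ ($P{\left(D \right)} = - \frac{\left(D^{2} + 9 D\right) + D}{2} = - \frac{D^{2} + 10 D}{2} = - 5 D - \frac{D^{2}}{2}$)
$j{\left(W \right)} = \frac{\sqrt{2} \sqrt{W}}{2}$ ($j{\left(W \right)} = \frac{\sqrt{W + W}}{2} = \frac{\sqrt{2 W}}{2} = \frac{\sqrt{2} \sqrt{W}}{2}$)
$\left(103 j{\left(-5 + 2 \right)} + P{\left(-5 \right)}\right) - 32246 = \left(103 \frac{\sqrt{2} \sqrt{-5 + 2}}{2} - - \frac{5 \left(10 - 5\right)}{2}\right) - 32246 = \left(103 \frac{\sqrt{2} \sqrt{-3}}{2} - \left(- \frac{5}{2}\right) 5\right) - 32246 = \left(103 \frac{\sqrt{2} i \sqrt{3}}{2} + \frac{25}{2}\right) - 32246 = \left(103 \frac{i \sqrt{6}}{2} + \frac{25}{2}\right) - 32246 = \left(\frac{103 i \sqrt{6}}{2} + \frac{25}{2}\right) - 32246 = \left(\frac{25}{2} + \frac{103 i \sqrt{6}}{2}\right) - 32246 = - \frac{64467}{2} + \frac{103 i \sqrt{6}}{2}$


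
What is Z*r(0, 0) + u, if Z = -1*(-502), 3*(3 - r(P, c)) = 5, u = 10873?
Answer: 34627/3 ≈ 11542.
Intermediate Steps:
r(P, c) = 4/3 (r(P, c) = 3 - ⅓*5 = 3 - 5/3 = 4/3)
Z = 502
Z*r(0, 0) + u = 502*(4/3) + 10873 = 2008/3 + 10873 = 34627/3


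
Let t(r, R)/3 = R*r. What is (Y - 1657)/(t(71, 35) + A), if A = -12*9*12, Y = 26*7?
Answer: -1475/6159 ≈ -0.23949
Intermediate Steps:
Y = 182
t(r, R) = 3*R*r (t(r, R) = 3*(R*r) = 3*R*r)
A = -1296 (A = -108*12 = -1296)
(Y - 1657)/(t(71, 35) + A) = (182 - 1657)/(3*35*71 - 1296) = -1475/(7455 - 1296) = -1475/6159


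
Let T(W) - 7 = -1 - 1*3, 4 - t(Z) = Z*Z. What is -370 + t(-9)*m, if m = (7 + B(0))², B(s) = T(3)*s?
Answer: -4143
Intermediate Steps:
t(Z) = 4 - Z² (t(Z) = 4 - Z*Z = 4 - Z²)
T(W) = 3 (T(W) = 7 + (-1 - 1*3) = 7 + (-1 - 3) = 7 - 4 = 3)
B(s) = 3*s
m = 49 (m = (7 + 3*0)² = (7 + 0)² = 7² = 49)
-370 + t(-9)*m = -370 + (4 - 1*(-9)²)*49 = -370 + (4 - 1*81)*49 = -370 + (4 - 81)*49 = -370 - 77*49 = -370 - 3773 = -4143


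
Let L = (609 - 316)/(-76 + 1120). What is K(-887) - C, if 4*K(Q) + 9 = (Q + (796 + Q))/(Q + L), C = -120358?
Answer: 445671141937/3702940 ≈ 1.2036e+5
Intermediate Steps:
L = 293/1044 ≈ 0.28065
K(Q) = -9/4 + (796 + 2*Q)/(4*(293/1044 + Q)) (K(Q) = -9/4 + ((Q + (796 + Q))/(Q + 293/1044))/4 = -9/4 + ((796 + 2*Q)/(293/1044 + Q))/4 = -9/4 + (796 + 2*Q)/(4*(293/1044 + Q)))
K(-887) - C = 63*(13149 - 116*(-887))/(4*(293 + 1044*(-887))) - 1*(-120358) = 63*(13149 + 102892)/(4*(293 - 926028)) + 120358 = (63/4)*116041/(-925735) + 120358 = (63/4)*(-1/925735)*116041 + 120358 = -7310583/3702940 + 120358 = 445671141937/3702940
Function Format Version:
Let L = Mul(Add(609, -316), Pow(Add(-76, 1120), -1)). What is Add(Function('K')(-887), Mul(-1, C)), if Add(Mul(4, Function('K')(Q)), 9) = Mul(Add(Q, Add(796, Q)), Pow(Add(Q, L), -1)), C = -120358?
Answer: Rational(445671141937, 3702940) ≈ 1.2036e+5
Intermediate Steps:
L = Rational(293, 1044) (L = Mul(293, Pow(1044, -1)) = Mul(293, Rational(1, 1044)) = Rational(293, 1044) ≈ 0.28065)
Function('K')(Q) = Add(Rational(-9, 4), Mul(Rational(1, 4), Pow(Add(Rational(293, 1044), Q), -1), Add(796, Mul(2, Q)))) (Function('K')(Q) = Add(Rational(-9, 4), Mul(Rational(1, 4), Mul(Add(Q, Add(796, Q)), Pow(Add(Q, Rational(293, 1044)), -1)))) = Add(Rational(-9, 4), Mul(Rational(1, 4), Mul(Add(796, Mul(2, Q)), Pow(Add(Rational(293, 1044), Q), -1)))) = Add(Rational(-9, 4), Mul(Rational(1, 4), Mul(Pow(Add(Rational(293, 1044), Q), -1), Add(796, Mul(2, Q))))) = Add(Rational(-9, 4), Mul(Rational(1, 4), Pow(Add(Rational(293, 1044), Q), -1), Add(796, Mul(2, Q)))))
Add(Function('K')(-887), Mul(-1, C)) = Add(Mul(Rational(63, 4), Pow(Add(293, Mul(1044, -887)), -1), Add(13149, Mul(-116, -887))), Mul(-1, -120358)) = Add(Mul(Rational(63, 4), Pow(Add(293, -926028), -1), Add(13149, 102892)), 120358) = Add(Mul(Rational(63, 4), Pow(-925735, -1), 116041), 120358) = Add(Mul(Rational(63, 4), Rational(-1, 925735), 116041), 120358) = Add(Rational(-7310583, 3702940), 120358) = Rational(445671141937, 3702940)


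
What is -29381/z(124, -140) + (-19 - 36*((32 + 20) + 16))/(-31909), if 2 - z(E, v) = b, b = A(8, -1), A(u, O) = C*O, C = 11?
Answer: -937486258/414817 ≈ -2260.0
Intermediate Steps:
A(u, O) = 11*O
b = -11 (b = 11*(-1) = -11)
z(E, v) = 13 (z(E, v) = 2 - 1*(-11) = 2 + 11 = 13)
-29381/z(124, -140) + (-19 - 36*((32 + 20) + 16))/(-31909) = -29381/13 + (-19 - 36*((32 + 20) + 16))/(-31909) = -29381*1/13 + (-19 - 36*(52 + 16))*(-1/31909) = -29381/13 + (-19 - 36*68)*(-1/31909) = -29381/13 + (-19 - 2448)*(-1/31909) = -29381/13 - 2467*(-1/31909) = -29381/13 + 2467/31909 = -937486258/414817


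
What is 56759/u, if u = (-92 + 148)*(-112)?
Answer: -56759/6272 ≈ -9.0496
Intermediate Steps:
u = -6272 (u = 56*(-112) = -6272)
56759/u = 56759/(-6272) = 56759*(-1/6272) = -56759/6272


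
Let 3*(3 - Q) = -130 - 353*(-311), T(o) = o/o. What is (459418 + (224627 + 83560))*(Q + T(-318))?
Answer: -28053659935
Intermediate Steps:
T(o) = 1
Q = -36548 (Q = 3 - (-130 - 353*(-311))/3 = 3 - (-130 + 109783)/3 = 3 - ⅓*109653 = 3 - 36551 = -36548)
(459418 + (224627 + 83560))*(Q + T(-318)) = (459418 + (224627 + 83560))*(-36548 + 1) = (459418 + 308187)*(-36547) = 767605*(-36547) = -28053659935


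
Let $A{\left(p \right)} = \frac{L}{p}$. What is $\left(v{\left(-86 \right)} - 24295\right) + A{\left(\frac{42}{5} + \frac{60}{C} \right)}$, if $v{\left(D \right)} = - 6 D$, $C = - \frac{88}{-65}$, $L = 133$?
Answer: $- \frac{137879791}{5799} \approx -23776.0$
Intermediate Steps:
$C = \frac{88}{65}$ ($C = \left(-88\right) \left(- \frac{1}{65}\right) = \frac{88}{65} \approx 1.3538$)
$A{\left(p \right)} = \frac{133}{p}$
$\left(v{\left(-86 \right)} - 24295\right) + A{\left(\frac{42}{5} + \frac{60}{C} \right)} = \left(\left(-6\right) \left(-86\right) - 24295\right) + \frac{133}{\frac{42}{5} + \frac{60}{\frac{88}{65}}} = \left(516 - 24295\right) + \frac{133}{42 \cdot \frac{1}{5} + 60 \cdot \frac{65}{88}} = -23779 + \frac{133}{\frac{42}{5} + \frac{975}{22}} = -23779 + \frac{133}{\frac{5799}{110}} = -23779 + 133 \cdot \frac{110}{5799} = -23779 + \frac{14630}{5799} = - \frac{137879791}{5799}$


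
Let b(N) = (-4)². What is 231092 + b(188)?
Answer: 231108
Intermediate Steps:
b(N) = 16
231092 + b(188) = 231092 + 16 = 231108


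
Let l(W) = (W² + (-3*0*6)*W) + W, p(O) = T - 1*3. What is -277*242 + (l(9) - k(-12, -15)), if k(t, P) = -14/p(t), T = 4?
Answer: -66930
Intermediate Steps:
p(O) = 1 (p(O) = 4 - 1*3 = 4 - 3 = 1)
k(t, P) = -14 (k(t, P) = -14/1 = -14*1 = -14)
l(W) = W + W² (l(W) = (W² + (0*6)*W) + W = (W² + 0*W) + W = (W² + 0) + W = W² + W = W + W²)
-277*242 + (l(9) - k(-12, -15)) = -277*242 + (9*(1 + 9) - 1*(-14)) = -67034 + (9*10 + 14) = -67034 + (90 + 14) = -67034 + 104 = -66930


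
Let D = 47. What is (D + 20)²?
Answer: 4489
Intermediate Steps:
(D + 20)² = (47 + 20)² = 67² = 4489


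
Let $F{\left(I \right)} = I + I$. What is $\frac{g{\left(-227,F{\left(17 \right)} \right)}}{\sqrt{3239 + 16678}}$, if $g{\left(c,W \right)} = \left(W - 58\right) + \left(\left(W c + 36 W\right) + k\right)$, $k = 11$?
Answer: $- \frac{2169 \sqrt{2213}}{2213} \approx -46.107$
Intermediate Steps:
$F{\left(I \right)} = 2 I$
$g{\left(c,W \right)} = -47 + 37 W + W c$ ($g{\left(c,W \right)} = \left(W - 58\right) + \left(\left(W c + 36 W\right) + 11\right) = \left(-58 + W\right) + \left(\left(36 W + W c\right) + 11\right) = \left(-58 + W\right) + \left(11 + 36 W + W c\right) = -47 + 37 W + W c$)
$\frac{g{\left(-227,F{\left(17 \right)} \right)}}{\sqrt{3239 + 16678}} = \frac{-47 + 37 \cdot 2 \cdot 17 + 2 \cdot 17 \left(-227\right)}{\sqrt{3239 + 16678}} = \frac{-47 + 37 \cdot 34 + 34 \left(-227\right)}{\sqrt{19917}} = \frac{-47 + 1258 - 7718}{3 \sqrt{2213}} = - 6507 \frac{\sqrt{2213}}{6639} = - \frac{2169 \sqrt{2213}}{2213}$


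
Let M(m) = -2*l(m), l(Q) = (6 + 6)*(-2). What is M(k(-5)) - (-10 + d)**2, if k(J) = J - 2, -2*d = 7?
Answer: -537/4 ≈ -134.25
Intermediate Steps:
d = -7/2 (d = -1/2*7 = -7/2 ≈ -3.5000)
k(J) = -2 + J
l(Q) = -24 (l(Q) = 12*(-2) = -24)
M(m) = 48 (M(m) = -2*(-24) = 48)
M(k(-5)) - (-10 + d)**2 = 48 - (-10 - 7/2)**2 = 48 - (-27/2)**2 = 48 - 1*729/4 = 48 - 729/4 = -537/4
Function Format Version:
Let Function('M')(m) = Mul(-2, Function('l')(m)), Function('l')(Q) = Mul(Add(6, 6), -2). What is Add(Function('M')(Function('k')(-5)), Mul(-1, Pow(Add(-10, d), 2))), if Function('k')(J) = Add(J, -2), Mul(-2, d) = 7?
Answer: Rational(-537, 4) ≈ -134.25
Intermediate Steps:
d = Rational(-7, 2) (d = Mul(Rational(-1, 2), 7) = Rational(-7, 2) ≈ -3.5000)
Function('k')(J) = Add(-2, J)
Function('l')(Q) = -24 (Function('l')(Q) = Mul(12, -2) = -24)
Function('M')(m) = 48 (Function('M')(m) = Mul(-2, -24) = 48)
Add(Function('M')(Function('k')(-5)), Mul(-1, Pow(Add(-10, d), 2))) = Add(48, Mul(-1, Pow(Add(-10, Rational(-7, 2)), 2))) = Add(48, Mul(-1, Pow(Rational(-27, 2), 2))) = Add(48, Mul(-1, Rational(729, 4))) = Add(48, Rational(-729, 4)) = Rational(-537, 4)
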